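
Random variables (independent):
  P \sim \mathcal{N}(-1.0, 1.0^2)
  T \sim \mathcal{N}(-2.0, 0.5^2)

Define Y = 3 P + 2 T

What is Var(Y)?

For independent RVs: Var(aX + bY) = a²Var(X) + b²Var(Y)
Var(P) = 1
Var(T) = 0.25
Var(Y) = 3²*1 + 2²*0.25
= 9*1 + 4*0.25 = 10

10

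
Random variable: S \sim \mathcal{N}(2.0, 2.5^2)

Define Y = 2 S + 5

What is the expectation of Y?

For Y = 2S + 5:
E[Y] = 2 * E[S] + 5
E[S] = 2.0 = 2
E[Y] = 2 * 2 + 5 = 9

9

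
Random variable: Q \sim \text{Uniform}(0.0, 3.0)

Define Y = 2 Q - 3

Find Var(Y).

For Y = aQ + b: Var(Y) = a² * Var(Q)
Var(Q) = (3 - 0)^2/12 = 0.75
Var(Y) = 2² * 0.75 = 4 * 0.75 = 3

3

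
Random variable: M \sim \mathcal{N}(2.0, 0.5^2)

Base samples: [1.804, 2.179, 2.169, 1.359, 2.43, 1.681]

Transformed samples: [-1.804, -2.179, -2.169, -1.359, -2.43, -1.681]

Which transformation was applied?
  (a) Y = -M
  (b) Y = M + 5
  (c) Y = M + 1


Checking option (a) Y = -M:
  M = 1.804 -> Y = -1.804 ✓
  M = 2.179 -> Y = -2.179 ✓
  M = 2.169 -> Y = -2.169 ✓
All samples match this transformation.

(a) -M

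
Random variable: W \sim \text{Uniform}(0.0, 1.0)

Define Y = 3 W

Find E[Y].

For Y = 3W:
E[Y] = 3 * E[W]
E[W] = (0 + 1)/2 = 0.5
E[Y] = 3 * 0.5 = 1.5

1.5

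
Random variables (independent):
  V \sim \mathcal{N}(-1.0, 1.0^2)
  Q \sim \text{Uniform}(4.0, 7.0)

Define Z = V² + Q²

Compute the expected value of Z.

E[Z] = E[V²] + E[Q²]
E[V²] = Var(V) + E[V]² = 1 + 1 = 2
E[Q²] = Var(Q) + E[Q]² = 0.75 + 30.25 = 31
E[Z] = 2 + 31 = 33

33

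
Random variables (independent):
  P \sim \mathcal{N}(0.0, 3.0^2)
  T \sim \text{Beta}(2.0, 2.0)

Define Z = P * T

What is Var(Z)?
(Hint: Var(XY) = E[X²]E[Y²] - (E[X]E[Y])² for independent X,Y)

Var(XY) = E[X²]E[Y²] - (E[X]E[Y])²
E[P] = 0, Var(P) = 9
E[T] = 0.5, Var(T) = 0.05
E[P²] = 9 + 0² = 9
E[T²] = 0.05 + 0.5² = 0.3
Var(Z) = 9*0.3 - (0*0.5)²
= 2.7 - 0 = 2.7

2.7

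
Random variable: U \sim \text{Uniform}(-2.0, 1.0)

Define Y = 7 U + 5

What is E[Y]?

For Y = 7U + 5:
E[Y] = 7 * E[U] + 5
E[U] = (-2 + 1)/2 = -0.5
E[Y] = 7 * (-0.5) + 5 = 1.5

1.5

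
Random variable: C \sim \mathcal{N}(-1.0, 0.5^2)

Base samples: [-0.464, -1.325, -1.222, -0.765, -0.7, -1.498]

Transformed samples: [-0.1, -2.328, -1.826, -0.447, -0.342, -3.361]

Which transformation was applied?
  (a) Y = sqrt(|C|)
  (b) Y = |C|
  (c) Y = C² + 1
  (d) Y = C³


Checking option (d) Y = C³:
  C = -0.464 -> Y = -0.1 ✓
  C = -1.325 -> Y = -2.328 ✓
  C = -1.222 -> Y = -1.826 ✓
All samples match this transformation.

(d) C³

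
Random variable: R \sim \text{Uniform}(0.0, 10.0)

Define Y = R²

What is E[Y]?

Using E[X²] = Var(X) + (E[X])²:
E[R] = 5
Var(R) = (10 - 0)^2/12 = 8.3333333
E[R²] = 8.3333333 + 5² = 8.3333333 + 25 = 33.333333

33.333333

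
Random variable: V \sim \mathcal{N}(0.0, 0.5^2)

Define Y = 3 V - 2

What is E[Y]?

For Y = 3V - 2:
E[Y] = 3 * E[V] - 2
E[V] = 0.0 = 0
E[Y] = 3 * 0 - 2 = -2

-2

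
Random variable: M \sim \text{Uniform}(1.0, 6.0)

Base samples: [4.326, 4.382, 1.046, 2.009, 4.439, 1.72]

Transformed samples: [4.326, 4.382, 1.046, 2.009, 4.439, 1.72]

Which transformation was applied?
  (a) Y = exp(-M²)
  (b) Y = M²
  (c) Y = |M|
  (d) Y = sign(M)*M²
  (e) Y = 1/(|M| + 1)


Checking option (c) Y = |M|:
  M = 4.326 -> Y = 4.326 ✓
  M = 4.382 -> Y = 4.382 ✓
  M = 1.046 -> Y = 1.046 ✓
All samples match this transformation.

(c) |M|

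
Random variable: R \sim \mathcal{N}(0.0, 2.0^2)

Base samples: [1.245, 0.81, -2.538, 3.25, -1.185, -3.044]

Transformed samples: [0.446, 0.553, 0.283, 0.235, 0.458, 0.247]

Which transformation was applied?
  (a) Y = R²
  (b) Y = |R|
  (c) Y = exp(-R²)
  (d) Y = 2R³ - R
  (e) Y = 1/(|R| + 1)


Checking option (e) Y = 1/(|R| + 1):
  R = 1.245 -> Y = 0.446 ✓
  R = 0.81 -> Y = 0.553 ✓
  R = -2.538 -> Y = 0.283 ✓
All samples match this transformation.

(e) 1/(|R| + 1)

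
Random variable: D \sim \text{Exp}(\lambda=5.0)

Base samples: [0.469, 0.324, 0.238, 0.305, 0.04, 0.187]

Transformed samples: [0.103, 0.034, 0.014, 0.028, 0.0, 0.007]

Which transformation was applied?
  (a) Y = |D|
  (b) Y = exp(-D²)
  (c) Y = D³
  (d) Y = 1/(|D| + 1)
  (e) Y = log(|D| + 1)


Checking option (c) Y = D³:
  D = 0.469 -> Y = 0.103 ✓
  D = 0.324 -> Y = 0.034 ✓
  D = 0.238 -> Y = 0.014 ✓
All samples match this transformation.

(c) D³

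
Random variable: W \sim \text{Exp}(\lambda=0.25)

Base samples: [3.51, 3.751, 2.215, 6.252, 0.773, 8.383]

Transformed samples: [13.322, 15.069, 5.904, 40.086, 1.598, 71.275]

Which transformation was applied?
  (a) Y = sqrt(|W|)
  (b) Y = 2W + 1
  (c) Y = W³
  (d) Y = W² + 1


Checking option (d) Y = W² + 1:
  W = 3.51 -> Y = 13.322 ✓
  W = 3.751 -> Y = 15.069 ✓
  W = 2.215 -> Y = 5.904 ✓
All samples match this transformation.

(d) W² + 1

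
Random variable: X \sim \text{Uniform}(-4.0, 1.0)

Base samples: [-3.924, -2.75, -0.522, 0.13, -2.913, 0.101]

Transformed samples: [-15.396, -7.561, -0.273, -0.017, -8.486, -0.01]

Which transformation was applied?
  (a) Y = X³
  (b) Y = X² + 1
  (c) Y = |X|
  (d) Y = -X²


Checking option (d) Y = -X²:
  X = -3.924 -> Y = -15.396 ✓
  X = -2.75 -> Y = -7.561 ✓
  X = -0.522 -> Y = -0.273 ✓
All samples match this transformation.

(d) -X²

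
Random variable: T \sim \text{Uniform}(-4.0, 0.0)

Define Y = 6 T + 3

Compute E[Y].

For Y = 6T + 3:
E[Y] = 6 * E[T] + 3
E[T] = (-4 + 0)/2 = -2
E[Y] = 6 * (-2) + 3 = -9

-9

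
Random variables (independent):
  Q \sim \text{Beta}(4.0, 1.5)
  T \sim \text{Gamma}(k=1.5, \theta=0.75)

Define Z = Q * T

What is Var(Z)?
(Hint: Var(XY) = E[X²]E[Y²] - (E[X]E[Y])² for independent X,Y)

Var(XY) = E[X²]E[Y²] - (E[X]E[Y])²
E[Q] = 0.72727273, Var(Q) = 0.03051494
E[T] = 1.125, Var(T) = 0.84375
E[Q²] = 0.03051494 + 0.72727273² = 0.55944056
E[T²] = 0.84375 + 1.125² = 2.109375
Var(Z) = 0.55944056*2.109375 - (0.72727273*1.125)²
= 1.1800699 - 0.66942149 = 0.51064844

0.51064844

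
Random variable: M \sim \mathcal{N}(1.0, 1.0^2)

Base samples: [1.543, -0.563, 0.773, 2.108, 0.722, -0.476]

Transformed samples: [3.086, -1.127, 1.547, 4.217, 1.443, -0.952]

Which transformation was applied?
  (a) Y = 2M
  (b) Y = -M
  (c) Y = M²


Checking option (a) Y = 2M:
  M = 1.543 -> Y = 3.086 ✓
  M = -0.563 -> Y = -1.127 ✓
  M = 0.773 -> Y = 1.547 ✓
All samples match this transformation.

(a) 2M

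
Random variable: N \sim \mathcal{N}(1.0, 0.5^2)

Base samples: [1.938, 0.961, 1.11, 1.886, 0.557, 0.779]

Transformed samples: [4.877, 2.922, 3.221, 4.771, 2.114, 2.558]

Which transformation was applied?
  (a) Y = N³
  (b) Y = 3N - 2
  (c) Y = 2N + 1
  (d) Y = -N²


Checking option (c) Y = 2N + 1:
  N = 1.938 -> Y = 4.877 ✓
  N = 0.961 -> Y = 2.922 ✓
  N = 1.11 -> Y = 3.221 ✓
All samples match this transformation.

(c) 2N + 1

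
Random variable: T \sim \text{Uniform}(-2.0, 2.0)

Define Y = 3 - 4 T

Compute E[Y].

For Y = -4T + 3:
E[Y] = -4 * E[T] + 3
E[T] = (-2 + 2)/2 = 0
E[Y] = -4 * 0 + 3 = 3

3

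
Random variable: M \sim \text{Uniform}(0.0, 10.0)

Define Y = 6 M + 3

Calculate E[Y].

For Y = 6M + 3:
E[Y] = 6 * E[M] + 3
E[M] = (0 + 10)/2 = 5
E[Y] = 6 * 5 + 3 = 33

33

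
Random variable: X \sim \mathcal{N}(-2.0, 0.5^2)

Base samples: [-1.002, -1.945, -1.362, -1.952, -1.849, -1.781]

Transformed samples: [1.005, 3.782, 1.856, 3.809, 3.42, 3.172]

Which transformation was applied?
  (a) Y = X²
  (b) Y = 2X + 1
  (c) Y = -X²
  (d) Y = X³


Checking option (a) Y = X²:
  X = -1.002 -> Y = 1.005 ✓
  X = -1.945 -> Y = 3.782 ✓
  X = -1.362 -> Y = 1.856 ✓
All samples match this transformation.

(a) X²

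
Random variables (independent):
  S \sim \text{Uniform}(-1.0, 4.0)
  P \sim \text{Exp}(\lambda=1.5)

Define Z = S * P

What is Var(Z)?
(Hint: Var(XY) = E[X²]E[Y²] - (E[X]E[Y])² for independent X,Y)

Var(XY) = E[X²]E[Y²] - (E[X]E[Y])²
E[S] = 1.5, Var(S) = 2.0833333
E[P] = 0.66666667, Var(P) = 0.44444444
E[S²] = 2.0833333 + 1.5² = 4.3333333
E[P²] = 0.44444444 + 0.66666667² = 0.88888889
Var(Z) = 4.3333333*0.88888889 - (1.5*0.66666667)²
= 3.8518519 - 1 = 2.8518519

2.8518519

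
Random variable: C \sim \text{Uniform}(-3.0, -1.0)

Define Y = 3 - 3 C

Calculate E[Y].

For Y = -3C + 3:
E[Y] = -3 * E[C] + 3
E[C] = (-3 - 1)/2 = -2
E[Y] = -3 * (-2) + 3 = 9

9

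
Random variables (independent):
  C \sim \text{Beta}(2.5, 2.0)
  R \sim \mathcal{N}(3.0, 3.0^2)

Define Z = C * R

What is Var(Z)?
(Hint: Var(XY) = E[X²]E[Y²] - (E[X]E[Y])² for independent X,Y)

Var(XY) = E[X²]E[Y²] - (E[X]E[Y])²
E[C] = 0.55555556, Var(C) = 0.044893378
E[R] = 3, Var(R) = 9
E[C²] = 0.044893378 + 0.55555556² = 0.35353535
E[R²] = 9 + 3² = 18
Var(Z) = 0.35353535*18 - (0.55555556*3)²
= 6.3636364 - 2.7777778 = 3.5858586

3.5858586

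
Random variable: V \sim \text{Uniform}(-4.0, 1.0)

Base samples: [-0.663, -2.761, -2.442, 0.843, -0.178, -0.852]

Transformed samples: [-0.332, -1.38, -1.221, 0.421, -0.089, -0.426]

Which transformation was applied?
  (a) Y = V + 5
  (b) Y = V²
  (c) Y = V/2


Checking option (c) Y = V/2:
  V = -0.663 -> Y = -0.332 ✓
  V = -2.761 -> Y = -1.38 ✓
  V = -2.442 -> Y = -1.221 ✓
All samples match this transformation.

(c) V/2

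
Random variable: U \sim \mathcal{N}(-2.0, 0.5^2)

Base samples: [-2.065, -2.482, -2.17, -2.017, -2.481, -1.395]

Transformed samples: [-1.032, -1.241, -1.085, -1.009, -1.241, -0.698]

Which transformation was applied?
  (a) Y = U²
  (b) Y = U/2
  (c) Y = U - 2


Checking option (b) Y = U/2:
  U = -2.065 -> Y = -1.032 ✓
  U = -2.482 -> Y = -1.241 ✓
  U = -2.17 -> Y = -1.085 ✓
All samples match this transformation.

(b) U/2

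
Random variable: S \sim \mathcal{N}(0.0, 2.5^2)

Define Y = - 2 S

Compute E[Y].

For Y = -2S:
E[Y] = -2 * E[S]
E[S] = 0.0 = 0
E[Y] = -2 * 0 = 0

0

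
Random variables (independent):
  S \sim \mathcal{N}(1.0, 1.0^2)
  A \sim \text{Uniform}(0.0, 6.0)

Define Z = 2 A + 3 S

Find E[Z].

E[Z] = 3*E[S] + 2*E[A]
E[S] = 1
E[A] = 3
E[Z] = 3*1 + 2*3 = 9

9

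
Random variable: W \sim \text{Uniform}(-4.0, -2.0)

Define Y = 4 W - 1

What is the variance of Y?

For Y = aW + b: Var(Y) = a² * Var(W)
Var(W) = (-2 + 4)^2/12 = 0.33333333
Var(Y) = 4² * 0.33333333 = 16 * 0.33333333 = 5.3333333

5.3333333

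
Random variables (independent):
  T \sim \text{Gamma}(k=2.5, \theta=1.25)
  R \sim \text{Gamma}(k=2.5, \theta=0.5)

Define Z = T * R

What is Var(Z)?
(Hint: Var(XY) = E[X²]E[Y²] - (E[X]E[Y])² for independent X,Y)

Var(XY) = E[X²]E[Y²] - (E[X]E[Y])²
E[T] = 3.125, Var(T) = 3.90625
E[R] = 1.25, Var(R) = 0.625
E[T²] = 3.90625 + 3.125² = 13.671875
E[R²] = 0.625 + 1.25² = 2.1875
Var(Z) = 13.671875*2.1875 - (3.125*1.25)²
= 29.907227 - 15.258789 = 14.648438

14.648438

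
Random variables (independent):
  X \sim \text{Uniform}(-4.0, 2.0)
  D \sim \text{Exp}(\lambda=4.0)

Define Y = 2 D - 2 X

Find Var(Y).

For independent RVs: Var(aX + bY) = a²Var(X) + b²Var(Y)
Var(X) = 3
Var(D) = 0.0625
Var(Y) = (-2)²*3 + 2²*0.0625
= 4*3 + 4*0.0625 = 12.25

12.25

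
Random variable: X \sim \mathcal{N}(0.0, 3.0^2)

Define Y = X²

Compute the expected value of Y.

Using E[X²] = Var(X) + (E[X])²:
E[X] = 0
Var(X) = 3.0^2 = 9
E[X²] = 9 + 0² = 9 + 0 = 9

9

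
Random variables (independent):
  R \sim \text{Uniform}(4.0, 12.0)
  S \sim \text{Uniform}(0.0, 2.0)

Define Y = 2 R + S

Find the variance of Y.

For independent RVs: Var(aX + bY) = a²Var(X) + b²Var(Y)
Var(R) = 5.3333333
Var(S) = 0.33333333
Var(Y) = 2²*5.3333333 + 1²*0.33333333
= 4*5.3333333 + 1*0.33333333 = 21.666667

21.666667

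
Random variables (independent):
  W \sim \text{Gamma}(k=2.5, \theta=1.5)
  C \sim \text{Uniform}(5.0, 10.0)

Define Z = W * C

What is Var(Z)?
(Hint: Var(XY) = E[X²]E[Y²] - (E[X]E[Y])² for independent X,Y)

Var(XY) = E[X²]E[Y²] - (E[X]E[Y])²
E[W] = 3.75, Var(W) = 5.625
E[C] = 7.5, Var(C) = 2.0833333
E[W²] = 5.625 + 3.75² = 19.6875
E[C²] = 2.0833333 + 7.5² = 58.333333
Var(Z) = 19.6875*58.333333 - (3.75*7.5)²
= 1148.4375 - 791.01562 = 357.42188

357.42188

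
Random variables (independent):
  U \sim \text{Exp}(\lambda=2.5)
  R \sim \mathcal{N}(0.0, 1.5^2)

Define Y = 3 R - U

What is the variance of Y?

For independent RVs: Var(aX + bY) = a²Var(X) + b²Var(Y)
Var(U) = 0.16
Var(R) = 2.25
Var(Y) = (-1)²*0.16 + 3²*2.25
= 1*0.16 + 9*2.25 = 20.41

20.41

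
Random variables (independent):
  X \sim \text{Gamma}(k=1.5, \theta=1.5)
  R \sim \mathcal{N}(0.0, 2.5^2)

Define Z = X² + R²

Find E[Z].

E[Z] = E[X²] + E[R²]
E[X²] = Var(X) + E[X]² = 3.375 + 5.0625 = 8.4375
E[R²] = Var(R) + E[R]² = 6.25 + 0 = 6.25
E[Z] = 8.4375 + 6.25 = 14.6875

14.6875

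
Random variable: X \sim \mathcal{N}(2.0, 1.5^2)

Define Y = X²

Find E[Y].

E[X²] = Var(X) + (E[X])² = 2.25 + 4 = 6.25

6.25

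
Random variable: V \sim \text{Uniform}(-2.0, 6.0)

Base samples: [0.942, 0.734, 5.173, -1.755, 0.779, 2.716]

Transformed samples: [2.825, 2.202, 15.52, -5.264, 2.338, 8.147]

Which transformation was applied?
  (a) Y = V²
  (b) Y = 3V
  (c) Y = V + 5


Checking option (b) Y = 3V:
  V = 0.942 -> Y = 2.825 ✓
  V = 0.734 -> Y = 2.202 ✓
  V = 5.173 -> Y = 15.52 ✓
All samples match this transformation.

(b) 3V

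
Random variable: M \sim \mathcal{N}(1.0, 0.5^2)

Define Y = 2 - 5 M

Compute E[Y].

For Y = -5M + 2:
E[Y] = -5 * E[M] + 2
E[M] = 1.0 = 1
E[Y] = -5 * 1 + 2 = -3

-3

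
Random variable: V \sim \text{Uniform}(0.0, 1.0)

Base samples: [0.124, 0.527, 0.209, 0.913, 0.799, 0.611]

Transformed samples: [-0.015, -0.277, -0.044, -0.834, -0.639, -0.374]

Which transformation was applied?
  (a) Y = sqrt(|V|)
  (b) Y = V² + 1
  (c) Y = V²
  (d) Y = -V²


Checking option (d) Y = -V²:
  V = 0.124 -> Y = -0.015 ✓
  V = 0.527 -> Y = -0.277 ✓
  V = 0.209 -> Y = -0.044 ✓
All samples match this transformation.

(d) -V²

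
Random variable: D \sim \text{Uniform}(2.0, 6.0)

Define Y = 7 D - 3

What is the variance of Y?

For Y = aD + b: Var(Y) = a² * Var(D)
Var(D) = (6 - 2)^2/12 = 1.3333333
Var(Y) = 7² * 1.3333333 = 49 * 1.3333333 = 65.333333

65.333333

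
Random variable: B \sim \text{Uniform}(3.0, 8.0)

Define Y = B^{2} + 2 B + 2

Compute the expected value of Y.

E[Y] = 1*E[B²] + 2*E[B] + 2
E[B] = 5.5
E[B²] = Var(B) + (E[B])² = 2.0833333 + 30.25 = 32.333333
E[Y] = 1*32.333333 + 2*5.5 + 2 = 45.333333

45.333333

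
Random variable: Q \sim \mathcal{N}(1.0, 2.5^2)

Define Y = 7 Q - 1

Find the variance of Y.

For Y = aQ + b: Var(Y) = a² * Var(Q)
Var(Q) = 2.5^2 = 6.25
Var(Y) = 7² * 6.25 = 49 * 6.25 = 306.25

306.25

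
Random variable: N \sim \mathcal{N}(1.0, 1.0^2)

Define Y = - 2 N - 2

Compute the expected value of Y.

For Y = -2N - 2:
E[Y] = -2 * E[N] - 2
E[N] = 1.0 = 1
E[Y] = -2 * 1 - 2 = -4

-4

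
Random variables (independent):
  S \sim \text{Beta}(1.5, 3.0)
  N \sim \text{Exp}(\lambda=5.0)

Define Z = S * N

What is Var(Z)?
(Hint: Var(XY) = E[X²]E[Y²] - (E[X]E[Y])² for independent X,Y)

Var(XY) = E[X²]E[Y²] - (E[X]E[Y])²
E[S] = 0.33333333, Var(S) = 0.04040404
E[N] = 0.2, Var(N) = 0.04
E[S²] = 0.04040404 + 0.33333333² = 0.15151515
E[N²] = 0.04 + 0.2² = 0.08
Var(Z) = 0.15151515*0.08 - (0.33333333*0.2)²
= 0.012121212 - 0.0044444444 = 0.0076767677

0.0076767677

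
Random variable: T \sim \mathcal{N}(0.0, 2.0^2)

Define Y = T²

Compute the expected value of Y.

Using E[X²] = Var(X) + (E[X])²:
E[T] = 0
Var(T) = 2.0^2 = 4
E[T²] = 4 + 0² = 4 + 0 = 4

4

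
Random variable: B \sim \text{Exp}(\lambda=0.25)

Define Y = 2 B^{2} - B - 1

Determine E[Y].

E[Y] = 2*E[B²] - 1*E[B] - 1
E[B] = 4
E[B²] = Var(B) + (E[B])² = 16 + 16 = 32
E[Y] = 2*32 - 1*4 - 1 = 59

59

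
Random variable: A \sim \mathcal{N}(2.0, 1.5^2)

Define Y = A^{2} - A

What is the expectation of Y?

E[Y] = 1*E[A²] - 1*E[A]
E[A] = 2
E[A²] = Var(A) + (E[A])² = 2.25 + 4 = 6.25
E[Y] = 1*6.25 - 1*2 = 4.25

4.25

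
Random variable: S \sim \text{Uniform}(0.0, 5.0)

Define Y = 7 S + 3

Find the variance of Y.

For Y = aS + b: Var(Y) = a² * Var(S)
Var(S) = (5 - 0)^2/12 = 2.0833333
Var(Y) = 7² * 2.0833333 = 49 * 2.0833333 = 102.08333

102.08333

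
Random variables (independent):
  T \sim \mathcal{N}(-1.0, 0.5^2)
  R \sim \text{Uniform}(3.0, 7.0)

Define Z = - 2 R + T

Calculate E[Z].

E[Z] = 1*E[T] - 2*E[R]
E[T] = -1
E[R] = 5
E[Z] = 1*(-1) - 2*5 = -11

-11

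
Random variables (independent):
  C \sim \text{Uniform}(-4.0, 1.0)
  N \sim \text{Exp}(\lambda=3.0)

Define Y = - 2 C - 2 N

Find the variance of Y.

For independent RVs: Var(aX + bY) = a²Var(X) + b²Var(Y)
Var(C) = 2.0833333
Var(N) = 0.11111111
Var(Y) = (-2)²*2.0833333 + (-2)²*0.11111111
= 4*2.0833333 + 4*0.11111111 = 8.7777778

8.7777778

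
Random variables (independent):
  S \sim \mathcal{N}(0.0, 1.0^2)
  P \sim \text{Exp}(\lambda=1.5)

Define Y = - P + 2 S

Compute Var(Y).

For independent RVs: Var(aX + bY) = a²Var(X) + b²Var(Y)
Var(S) = 1
Var(P) = 0.44444444
Var(Y) = 2²*1 + (-1)²*0.44444444
= 4*1 + 1*0.44444444 = 4.4444444

4.4444444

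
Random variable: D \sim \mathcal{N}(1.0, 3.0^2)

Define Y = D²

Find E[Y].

E[D²] = Var(D) + (E[D])² = 9 + 1 = 10

10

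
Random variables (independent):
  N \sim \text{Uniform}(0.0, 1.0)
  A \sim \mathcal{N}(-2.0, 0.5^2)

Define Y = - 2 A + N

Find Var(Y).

For independent RVs: Var(aX + bY) = a²Var(X) + b²Var(Y)
Var(N) = 0.083333333
Var(A) = 0.25
Var(Y) = 1²*0.083333333 + (-2)²*0.25
= 1*0.083333333 + 4*0.25 = 1.0833333

1.0833333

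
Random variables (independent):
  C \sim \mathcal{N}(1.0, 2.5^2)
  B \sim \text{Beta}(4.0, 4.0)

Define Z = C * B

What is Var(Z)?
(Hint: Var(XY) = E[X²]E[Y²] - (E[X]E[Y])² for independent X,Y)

Var(XY) = E[X²]E[Y²] - (E[X]E[Y])²
E[C] = 1, Var(C) = 6.25
E[B] = 0.5, Var(B) = 0.027777778
E[C²] = 6.25 + 1² = 7.25
E[B²] = 0.027777778 + 0.5² = 0.27777778
Var(Z) = 7.25*0.27777778 - (1*0.5)²
= 2.0138889 - 0.25 = 1.7638889

1.7638889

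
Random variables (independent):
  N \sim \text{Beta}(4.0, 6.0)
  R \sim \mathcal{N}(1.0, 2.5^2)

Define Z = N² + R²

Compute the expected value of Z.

E[Z] = E[N²] + E[R²]
E[N²] = Var(N) + E[N]² = 0.021818182 + 0.16 = 0.18181818
E[R²] = Var(R) + E[R]² = 6.25 + 1 = 7.25
E[Z] = 0.18181818 + 7.25 = 7.4318182

7.4318182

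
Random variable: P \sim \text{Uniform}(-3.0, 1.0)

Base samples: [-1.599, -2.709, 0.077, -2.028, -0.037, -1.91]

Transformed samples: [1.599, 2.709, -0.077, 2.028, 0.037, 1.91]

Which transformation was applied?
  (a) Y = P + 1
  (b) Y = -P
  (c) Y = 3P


Checking option (b) Y = -P:
  P = -1.599 -> Y = 1.599 ✓
  P = -2.709 -> Y = 2.709 ✓
  P = 0.077 -> Y = -0.077 ✓
All samples match this transformation.

(b) -P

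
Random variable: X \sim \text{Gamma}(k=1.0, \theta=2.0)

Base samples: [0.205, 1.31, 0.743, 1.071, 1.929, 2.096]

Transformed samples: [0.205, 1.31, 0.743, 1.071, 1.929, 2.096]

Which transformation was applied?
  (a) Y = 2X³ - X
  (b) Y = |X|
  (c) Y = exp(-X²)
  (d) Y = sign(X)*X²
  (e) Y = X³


Checking option (b) Y = |X|:
  X = 0.205 -> Y = 0.205 ✓
  X = 1.31 -> Y = 1.31 ✓
  X = 0.743 -> Y = 0.743 ✓
All samples match this transformation.

(b) |X|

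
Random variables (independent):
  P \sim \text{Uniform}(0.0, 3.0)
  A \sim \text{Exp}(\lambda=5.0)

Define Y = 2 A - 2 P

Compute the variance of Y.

For independent RVs: Var(aX + bY) = a²Var(X) + b²Var(Y)
Var(P) = 0.75
Var(A) = 0.04
Var(Y) = (-2)²*0.75 + 2²*0.04
= 4*0.75 + 4*0.04 = 3.16

3.16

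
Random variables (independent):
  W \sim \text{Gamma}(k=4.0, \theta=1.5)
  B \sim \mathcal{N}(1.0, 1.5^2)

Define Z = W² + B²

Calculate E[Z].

E[Z] = E[W²] + E[B²]
E[W²] = Var(W) + E[W]² = 9 + 36 = 45
E[B²] = Var(B) + E[B]² = 2.25 + 1 = 3.25
E[Z] = 45 + 3.25 = 48.25

48.25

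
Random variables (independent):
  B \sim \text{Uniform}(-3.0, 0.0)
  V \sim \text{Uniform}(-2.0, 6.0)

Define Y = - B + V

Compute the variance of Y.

For independent RVs: Var(aX + bY) = a²Var(X) + b²Var(Y)
Var(B) = 0.75
Var(V) = 5.3333333
Var(Y) = (-1)²*0.75 + 1²*5.3333333
= 1*0.75 + 1*5.3333333 = 6.0833333

6.0833333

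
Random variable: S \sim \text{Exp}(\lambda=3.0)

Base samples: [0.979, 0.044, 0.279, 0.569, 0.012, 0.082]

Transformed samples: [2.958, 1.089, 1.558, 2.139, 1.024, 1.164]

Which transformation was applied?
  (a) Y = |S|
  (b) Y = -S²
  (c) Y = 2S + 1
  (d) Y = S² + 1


Checking option (c) Y = 2S + 1:
  S = 0.979 -> Y = 2.958 ✓
  S = 0.044 -> Y = 1.089 ✓
  S = 0.279 -> Y = 1.558 ✓
All samples match this transformation.

(c) 2S + 1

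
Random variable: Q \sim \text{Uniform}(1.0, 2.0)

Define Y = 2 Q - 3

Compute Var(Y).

For Y = aQ + b: Var(Y) = a² * Var(Q)
Var(Q) = (2 - 1)^2/12 = 0.083333333
Var(Y) = 2² * 0.083333333 = 4 * 0.083333333 = 0.33333333

0.33333333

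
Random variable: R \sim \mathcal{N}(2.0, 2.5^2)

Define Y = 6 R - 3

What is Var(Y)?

For Y = aR + b: Var(Y) = a² * Var(R)
Var(R) = 2.5^2 = 6.25
Var(Y) = 6² * 6.25 = 36 * 6.25 = 225

225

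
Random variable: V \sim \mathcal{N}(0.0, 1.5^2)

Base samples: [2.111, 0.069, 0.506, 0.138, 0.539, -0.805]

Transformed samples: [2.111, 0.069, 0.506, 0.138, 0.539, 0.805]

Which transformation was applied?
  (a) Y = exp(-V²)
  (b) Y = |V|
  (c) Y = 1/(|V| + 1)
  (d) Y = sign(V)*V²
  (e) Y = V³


Checking option (b) Y = |V|:
  V = 2.111 -> Y = 2.111 ✓
  V = 0.069 -> Y = 0.069 ✓
  V = 0.506 -> Y = 0.506 ✓
All samples match this transformation.

(b) |V|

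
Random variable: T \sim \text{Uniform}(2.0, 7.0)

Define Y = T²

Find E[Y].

E[T²] = Var(T) + (E[T])² = 2.0833333 + 20.25 = 22.333333

22.333333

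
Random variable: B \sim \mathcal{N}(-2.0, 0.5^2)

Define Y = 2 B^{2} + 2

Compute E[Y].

E[Y] = 2*E[B²] + 2
E[B] = -2
E[B²] = Var(B) + (E[B])² = 0.25 + 4 = 4.25
E[Y] = 2*4.25 + 2 = 10.5

10.5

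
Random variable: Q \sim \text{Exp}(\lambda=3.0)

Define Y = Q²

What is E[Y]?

E[Q²] = Var(Q) + (E[Q])² = 0.11111111 + 0.11111111 = 0.22222222

0.22222222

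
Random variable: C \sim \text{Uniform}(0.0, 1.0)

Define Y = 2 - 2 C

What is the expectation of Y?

For Y = -2C + 2:
E[Y] = -2 * E[C] + 2
E[C] = (0 + 1)/2 = 0.5
E[Y] = -2 * 0.5 + 2 = 1

1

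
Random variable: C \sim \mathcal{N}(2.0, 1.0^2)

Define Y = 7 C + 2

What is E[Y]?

For Y = 7C + 2:
E[Y] = 7 * E[C] + 2
E[C] = 2.0 = 2
E[Y] = 7 * 2 + 2 = 16

16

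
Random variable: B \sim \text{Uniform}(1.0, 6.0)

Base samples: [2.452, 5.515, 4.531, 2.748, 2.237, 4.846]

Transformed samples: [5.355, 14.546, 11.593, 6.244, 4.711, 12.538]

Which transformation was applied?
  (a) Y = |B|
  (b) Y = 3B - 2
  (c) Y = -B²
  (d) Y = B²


Checking option (b) Y = 3B - 2:
  B = 2.452 -> Y = 5.355 ✓
  B = 5.515 -> Y = 14.546 ✓
  B = 4.531 -> Y = 11.593 ✓
All samples match this transformation.

(b) 3B - 2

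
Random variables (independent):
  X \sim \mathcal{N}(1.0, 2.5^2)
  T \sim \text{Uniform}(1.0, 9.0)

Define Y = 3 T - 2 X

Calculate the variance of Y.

For independent RVs: Var(aX + bY) = a²Var(X) + b²Var(Y)
Var(X) = 6.25
Var(T) = 5.3333333
Var(Y) = (-2)²*6.25 + 3²*5.3333333
= 4*6.25 + 9*5.3333333 = 73

73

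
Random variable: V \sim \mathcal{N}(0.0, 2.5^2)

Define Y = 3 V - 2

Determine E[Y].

For Y = 3V - 2:
E[Y] = 3 * E[V] - 2
E[V] = 0.0 = 0
E[Y] = 3 * 0 - 2 = -2

-2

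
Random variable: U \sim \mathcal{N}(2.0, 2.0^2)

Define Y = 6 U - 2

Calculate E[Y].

For Y = 6U - 2:
E[Y] = 6 * E[U] - 2
E[U] = 2.0 = 2
E[Y] = 6 * 2 - 2 = 10

10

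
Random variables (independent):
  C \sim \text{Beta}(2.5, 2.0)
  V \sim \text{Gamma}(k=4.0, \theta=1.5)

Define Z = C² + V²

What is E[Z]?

E[Z] = E[C²] + E[V²]
E[C²] = Var(C) + E[C]² = 0.044893378 + 0.30864198 = 0.35353535
E[V²] = Var(V) + E[V]² = 9 + 36 = 45
E[Z] = 0.35353535 + 45 = 45.353535

45.353535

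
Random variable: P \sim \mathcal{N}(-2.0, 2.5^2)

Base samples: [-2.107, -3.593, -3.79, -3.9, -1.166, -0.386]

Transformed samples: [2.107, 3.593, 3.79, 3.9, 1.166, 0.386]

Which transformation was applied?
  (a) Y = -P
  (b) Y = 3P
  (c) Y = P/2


Checking option (a) Y = -P:
  P = -2.107 -> Y = 2.107 ✓
  P = -3.593 -> Y = 3.593 ✓
  P = -3.79 -> Y = 3.79 ✓
All samples match this transformation.

(a) -P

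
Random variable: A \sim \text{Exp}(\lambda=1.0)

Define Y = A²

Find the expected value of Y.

Using E[X²] = Var(X) + (E[X])²:
E[A] = 1
Var(A) = 1/1.0^2 = 1
E[A²] = 1 + 1² = 1 + 1 = 2

2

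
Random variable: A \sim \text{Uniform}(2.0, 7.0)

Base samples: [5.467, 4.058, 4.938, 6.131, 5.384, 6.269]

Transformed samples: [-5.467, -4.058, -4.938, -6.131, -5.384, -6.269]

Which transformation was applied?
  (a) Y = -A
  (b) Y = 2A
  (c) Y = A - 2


Checking option (a) Y = -A:
  A = 5.467 -> Y = -5.467 ✓
  A = 4.058 -> Y = -4.058 ✓
  A = 4.938 -> Y = -4.938 ✓
All samples match this transformation.

(a) -A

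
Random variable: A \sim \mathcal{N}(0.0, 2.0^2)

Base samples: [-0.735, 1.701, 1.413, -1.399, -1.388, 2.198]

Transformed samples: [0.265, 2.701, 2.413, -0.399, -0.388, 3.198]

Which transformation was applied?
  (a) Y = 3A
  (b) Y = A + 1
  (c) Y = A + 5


Checking option (b) Y = A + 1:
  A = -0.735 -> Y = 0.265 ✓
  A = 1.701 -> Y = 2.701 ✓
  A = 1.413 -> Y = 2.413 ✓
All samples match this transformation.

(b) A + 1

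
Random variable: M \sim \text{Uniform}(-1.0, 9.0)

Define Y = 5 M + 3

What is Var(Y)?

For Y = aM + b: Var(Y) = a² * Var(M)
Var(M) = (9 + 1)^2/12 = 8.3333333
Var(Y) = 5² * 8.3333333 = 25 * 8.3333333 = 208.33333

208.33333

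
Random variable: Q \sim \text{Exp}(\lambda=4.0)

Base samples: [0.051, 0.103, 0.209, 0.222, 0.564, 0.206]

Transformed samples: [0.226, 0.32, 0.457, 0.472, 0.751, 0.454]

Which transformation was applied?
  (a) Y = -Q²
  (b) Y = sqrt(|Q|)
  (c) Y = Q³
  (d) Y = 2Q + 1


Checking option (b) Y = sqrt(|Q|):
  Q = 0.051 -> Y = 0.226 ✓
  Q = 0.103 -> Y = 0.32 ✓
  Q = 0.209 -> Y = 0.457 ✓
All samples match this transformation.

(b) sqrt(|Q|)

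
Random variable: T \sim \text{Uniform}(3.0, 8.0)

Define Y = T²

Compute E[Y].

E[T²] = Var(T) + (E[T])² = 2.0833333 + 30.25 = 32.333333

32.333333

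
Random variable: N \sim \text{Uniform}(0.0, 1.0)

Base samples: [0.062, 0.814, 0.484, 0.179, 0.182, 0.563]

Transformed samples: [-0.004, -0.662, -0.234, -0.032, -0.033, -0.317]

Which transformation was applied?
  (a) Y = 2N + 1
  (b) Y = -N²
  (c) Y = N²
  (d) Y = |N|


Checking option (b) Y = -N²:
  N = 0.062 -> Y = -0.004 ✓
  N = 0.814 -> Y = -0.662 ✓
  N = 0.484 -> Y = -0.234 ✓
All samples match this transformation.

(b) -N²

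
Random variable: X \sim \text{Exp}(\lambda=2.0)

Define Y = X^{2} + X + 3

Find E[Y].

E[Y] = 1*E[X²] + 1*E[X] + 3
E[X] = 0.5
E[X²] = Var(X) + (E[X])² = 0.25 + 0.25 = 0.5
E[Y] = 1*0.5 + 1*0.5 + 3 = 4

4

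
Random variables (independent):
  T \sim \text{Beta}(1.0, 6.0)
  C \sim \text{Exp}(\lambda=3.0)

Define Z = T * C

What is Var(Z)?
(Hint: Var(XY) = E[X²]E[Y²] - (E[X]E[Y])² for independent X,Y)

Var(XY) = E[X²]E[Y²] - (E[X]E[Y])²
E[T] = 0.14285714, Var(T) = 0.015306122
E[C] = 0.33333333, Var(C) = 0.11111111
E[T²] = 0.015306122 + 0.14285714² = 0.035714286
E[C²] = 0.11111111 + 0.33333333² = 0.22222222
Var(Z) = 0.035714286*0.22222222 - (0.14285714*0.33333333)²
= 0.0079365079 - 0.0022675737 = 0.0056689342

0.0056689342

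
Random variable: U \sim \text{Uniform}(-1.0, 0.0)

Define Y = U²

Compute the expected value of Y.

Using E[X²] = Var(X) + (E[X])²:
E[U] = -0.5
Var(U) = (0 + 1)^2/12 = 0.083333333
E[U²] = 0.083333333 + (-0.5)² = 0.083333333 + 0.25 = 0.33333333

0.33333333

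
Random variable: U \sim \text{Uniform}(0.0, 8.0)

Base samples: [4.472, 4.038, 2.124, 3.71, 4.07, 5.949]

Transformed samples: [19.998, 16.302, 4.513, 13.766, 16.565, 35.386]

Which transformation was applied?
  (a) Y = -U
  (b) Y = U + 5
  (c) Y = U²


Checking option (c) Y = U²:
  U = 4.472 -> Y = 19.998 ✓
  U = 4.038 -> Y = 16.302 ✓
  U = 2.124 -> Y = 4.513 ✓
All samples match this transformation.

(c) U²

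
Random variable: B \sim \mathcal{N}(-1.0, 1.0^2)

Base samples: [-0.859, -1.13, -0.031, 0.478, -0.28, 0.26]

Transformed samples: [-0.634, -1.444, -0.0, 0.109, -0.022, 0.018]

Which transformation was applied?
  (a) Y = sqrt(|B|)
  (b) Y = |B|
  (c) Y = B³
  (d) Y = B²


Checking option (c) Y = B³:
  B = -0.859 -> Y = -0.634 ✓
  B = -1.13 -> Y = -1.444 ✓
  B = -0.031 -> Y = -0.0 ✓
All samples match this transformation.

(c) B³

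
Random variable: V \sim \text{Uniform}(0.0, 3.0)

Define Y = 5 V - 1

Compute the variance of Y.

For Y = aV + b: Var(Y) = a² * Var(V)
Var(V) = (3 - 0)^2/12 = 0.75
Var(Y) = 5² * 0.75 = 25 * 0.75 = 18.75

18.75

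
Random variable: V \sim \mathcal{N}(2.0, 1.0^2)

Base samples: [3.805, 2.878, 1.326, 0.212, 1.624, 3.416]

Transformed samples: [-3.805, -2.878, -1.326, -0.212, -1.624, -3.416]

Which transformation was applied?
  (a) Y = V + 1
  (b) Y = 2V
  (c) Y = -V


Checking option (c) Y = -V:
  V = 3.805 -> Y = -3.805 ✓
  V = 2.878 -> Y = -2.878 ✓
  V = 1.326 -> Y = -1.326 ✓
All samples match this transformation.

(c) -V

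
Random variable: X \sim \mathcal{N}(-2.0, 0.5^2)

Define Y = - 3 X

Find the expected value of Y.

For Y = -3X:
E[Y] = -3 * E[X]
E[X] = -2.0 = -2
E[Y] = -3 * (-2) = 6

6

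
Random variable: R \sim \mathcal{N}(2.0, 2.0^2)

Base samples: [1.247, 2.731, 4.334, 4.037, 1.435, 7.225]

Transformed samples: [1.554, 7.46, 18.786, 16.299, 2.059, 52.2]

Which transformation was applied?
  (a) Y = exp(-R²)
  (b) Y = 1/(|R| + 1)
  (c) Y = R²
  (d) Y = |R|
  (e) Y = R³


Checking option (c) Y = R²:
  R = 1.247 -> Y = 1.554 ✓
  R = 2.731 -> Y = 7.46 ✓
  R = 4.334 -> Y = 18.786 ✓
All samples match this transformation.

(c) R²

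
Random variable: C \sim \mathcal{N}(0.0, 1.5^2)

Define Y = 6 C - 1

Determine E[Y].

For Y = 6C - 1:
E[Y] = 6 * E[C] - 1
E[C] = 0.0 = 0
E[Y] = 6 * 0 - 1 = -1

-1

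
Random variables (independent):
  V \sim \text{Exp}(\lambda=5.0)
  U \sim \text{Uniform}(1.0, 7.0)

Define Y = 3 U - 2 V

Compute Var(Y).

For independent RVs: Var(aX + bY) = a²Var(X) + b²Var(Y)
Var(V) = 0.04
Var(U) = 3
Var(Y) = (-2)²*0.04 + 3²*3
= 4*0.04 + 9*3 = 27.16

27.16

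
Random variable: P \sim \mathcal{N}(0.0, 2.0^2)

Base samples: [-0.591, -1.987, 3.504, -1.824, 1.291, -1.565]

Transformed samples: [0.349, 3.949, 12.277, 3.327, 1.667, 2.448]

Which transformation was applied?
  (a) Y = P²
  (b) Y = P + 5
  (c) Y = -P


Checking option (a) Y = P²:
  P = -0.591 -> Y = 0.349 ✓
  P = -1.987 -> Y = 3.949 ✓
  P = 3.504 -> Y = 12.277 ✓
All samples match this transformation.

(a) P²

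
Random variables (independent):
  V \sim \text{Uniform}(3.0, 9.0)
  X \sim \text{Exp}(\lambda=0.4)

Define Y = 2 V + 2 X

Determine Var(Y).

For independent RVs: Var(aX + bY) = a²Var(X) + b²Var(Y)
Var(V) = 3
Var(X) = 6.25
Var(Y) = 2²*3 + 2²*6.25
= 4*3 + 4*6.25 = 37

37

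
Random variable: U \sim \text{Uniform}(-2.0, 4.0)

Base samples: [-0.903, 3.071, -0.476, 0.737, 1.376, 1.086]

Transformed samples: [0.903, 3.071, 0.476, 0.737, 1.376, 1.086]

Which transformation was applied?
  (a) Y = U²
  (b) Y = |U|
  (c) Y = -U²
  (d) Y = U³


Checking option (b) Y = |U|:
  U = -0.903 -> Y = 0.903 ✓
  U = 3.071 -> Y = 3.071 ✓
  U = -0.476 -> Y = 0.476 ✓
All samples match this transformation.

(b) |U|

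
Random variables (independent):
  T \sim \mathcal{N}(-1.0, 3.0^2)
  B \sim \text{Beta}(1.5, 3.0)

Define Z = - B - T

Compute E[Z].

E[Z] = -1*E[T] - 1*E[B]
E[T] = -1
E[B] = 0.33333333
E[Z] = -1*(-1) - 1*0.33333333 = 0.66666667

0.66666667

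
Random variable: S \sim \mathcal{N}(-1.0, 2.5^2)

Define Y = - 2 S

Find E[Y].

For Y = -2S:
E[Y] = -2 * E[S]
E[S] = -1.0 = -1
E[Y] = -2 * (-1) = 2

2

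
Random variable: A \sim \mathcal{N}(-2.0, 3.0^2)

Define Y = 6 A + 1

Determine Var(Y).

For Y = aA + b: Var(Y) = a² * Var(A)
Var(A) = 3.0^2 = 9
Var(Y) = 6² * 9 = 36 * 9 = 324

324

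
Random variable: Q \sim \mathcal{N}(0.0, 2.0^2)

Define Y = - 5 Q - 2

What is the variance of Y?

For Y = aQ + b: Var(Y) = a² * Var(Q)
Var(Q) = 2.0^2 = 4
Var(Y) = (-5)² * 4 = 25 * 4 = 100

100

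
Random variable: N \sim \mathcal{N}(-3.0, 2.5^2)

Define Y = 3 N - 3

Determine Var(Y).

For Y = aN + b: Var(Y) = a² * Var(N)
Var(N) = 2.5^2 = 6.25
Var(Y) = 3² * 6.25 = 9 * 6.25 = 56.25

56.25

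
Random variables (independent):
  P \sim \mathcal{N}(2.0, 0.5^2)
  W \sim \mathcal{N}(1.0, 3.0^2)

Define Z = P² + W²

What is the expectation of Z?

E[Z] = E[P²] + E[W²]
E[P²] = Var(P) + E[P]² = 0.25 + 4 = 4.25
E[W²] = Var(W) + E[W]² = 9 + 1 = 10
E[Z] = 4.25 + 10 = 14.25

14.25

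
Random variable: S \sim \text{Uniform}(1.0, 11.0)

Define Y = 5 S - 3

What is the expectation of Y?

For Y = 5S - 3:
E[Y] = 5 * E[S] - 3
E[S] = (1 + 11)/2 = 6
E[Y] = 5 * 6 - 3 = 27

27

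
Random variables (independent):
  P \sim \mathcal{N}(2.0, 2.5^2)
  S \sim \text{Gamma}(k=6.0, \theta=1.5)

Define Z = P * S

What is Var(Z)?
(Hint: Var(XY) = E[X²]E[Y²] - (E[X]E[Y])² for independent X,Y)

Var(XY) = E[X²]E[Y²] - (E[X]E[Y])²
E[P] = 2, Var(P) = 6.25
E[S] = 9, Var(S) = 13.5
E[P²] = 6.25 + 2² = 10.25
E[S²] = 13.5 + 9² = 94.5
Var(Z) = 10.25*94.5 - (2*9)²
= 968.625 - 324 = 644.625

644.625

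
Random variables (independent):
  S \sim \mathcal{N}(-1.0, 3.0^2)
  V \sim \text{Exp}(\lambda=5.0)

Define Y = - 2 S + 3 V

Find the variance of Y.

For independent RVs: Var(aX + bY) = a²Var(X) + b²Var(Y)
Var(S) = 9
Var(V) = 0.04
Var(Y) = (-2)²*9 + 3²*0.04
= 4*9 + 9*0.04 = 36.36

36.36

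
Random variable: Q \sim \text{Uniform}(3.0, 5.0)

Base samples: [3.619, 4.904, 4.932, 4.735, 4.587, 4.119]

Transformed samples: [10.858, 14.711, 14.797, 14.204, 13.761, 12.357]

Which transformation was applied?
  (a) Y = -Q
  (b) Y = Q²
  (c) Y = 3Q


Checking option (c) Y = 3Q:
  Q = 3.619 -> Y = 10.858 ✓
  Q = 4.904 -> Y = 14.711 ✓
  Q = 4.932 -> Y = 14.797 ✓
All samples match this transformation.

(c) 3Q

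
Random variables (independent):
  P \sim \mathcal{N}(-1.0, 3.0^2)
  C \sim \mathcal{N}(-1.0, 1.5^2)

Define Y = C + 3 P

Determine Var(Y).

For independent RVs: Var(aX + bY) = a²Var(X) + b²Var(Y)
Var(P) = 9
Var(C) = 2.25
Var(Y) = 3²*9 + 1²*2.25
= 9*9 + 1*2.25 = 83.25

83.25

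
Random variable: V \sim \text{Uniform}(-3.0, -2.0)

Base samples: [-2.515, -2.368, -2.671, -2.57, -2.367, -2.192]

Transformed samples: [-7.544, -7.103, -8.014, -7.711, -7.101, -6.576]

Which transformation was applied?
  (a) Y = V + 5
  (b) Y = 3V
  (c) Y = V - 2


Checking option (b) Y = 3V:
  V = -2.515 -> Y = -7.544 ✓
  V = -2.368 -> Y = -7.103 ✓
  V = -2.671 -> Y = -8.014 ✓
All samples match this transformation.

(b) 3V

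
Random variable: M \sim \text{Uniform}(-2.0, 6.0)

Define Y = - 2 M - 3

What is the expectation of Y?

For Y = -2M - 3:
E[Y] = -2 * E[M] - 3
E[M] = (-2 + 6)/2 = 2
E[Y] = -2 * 2 - 3 = -7

-7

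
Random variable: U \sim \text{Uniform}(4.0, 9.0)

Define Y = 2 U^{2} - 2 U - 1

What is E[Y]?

E[Y] = 2*E[U²] - 2*E[U] - 1
E[U] = 6.5
E[U²] = Var(U) + (E[U])² = 2.0833333 + 42.25 = 44.333333
E[Y] = 2*44.333333 - 2*6.5 - 1 = 74.666667

74.666667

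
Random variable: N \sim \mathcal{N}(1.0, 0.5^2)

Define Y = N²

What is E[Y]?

Using E[X²] = Var(X) + (E[X])²:
E[N] = 1
Var(N) = 0.5^2 = 0.25
E[N²] = 0.25 + 1² = 0.25 + 1 = 1.25

1.25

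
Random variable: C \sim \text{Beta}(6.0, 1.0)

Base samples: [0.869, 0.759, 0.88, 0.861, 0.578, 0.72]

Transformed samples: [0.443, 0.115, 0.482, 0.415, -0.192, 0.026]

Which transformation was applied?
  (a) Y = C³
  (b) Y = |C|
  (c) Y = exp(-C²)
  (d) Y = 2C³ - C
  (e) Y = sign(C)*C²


Checking option (d) Y = 2C³ - C:
  C = 0.869 -> Y = 0.443 ✓
  C = 0.759 -> Y = 0.115 ✓
  C = 0.88 -> Y = 0.482 ✓
All samples match this transformation.

(d) 2C³ - C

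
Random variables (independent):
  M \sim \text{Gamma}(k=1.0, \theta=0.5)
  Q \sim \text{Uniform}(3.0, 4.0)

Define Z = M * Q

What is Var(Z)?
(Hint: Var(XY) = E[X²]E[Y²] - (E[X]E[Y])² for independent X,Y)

Var(XY) = E[X²]E[Y²] - (E[X]E[Y])²
E[M] = 0.5, Var(M) = 0.25
E[Q] = 3.5, Var(Q) = 0.083333333
E[M²] = 0.25 + 0.5² = 0.5
E[Q²] = 0.083333333 + 3.5² = 12.333333
Var(Z) = 0.5*12.333333 - (0.5*3.5)²
= 6.1666667 - 3.0625 = 3.1041667

3.1041667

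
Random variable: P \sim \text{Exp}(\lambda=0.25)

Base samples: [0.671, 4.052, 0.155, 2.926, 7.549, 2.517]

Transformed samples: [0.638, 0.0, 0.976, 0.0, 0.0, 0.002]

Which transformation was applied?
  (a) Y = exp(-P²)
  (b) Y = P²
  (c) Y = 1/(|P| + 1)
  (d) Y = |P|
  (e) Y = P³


Checking option (a) Y = exp(-P²):
  P = 0.671 -> Y = 0.638 ✓
  P = 4.052 -> Y = 0.0 ✓
  P = 0.155 -> Y = 0.976 ✓
All samples match this transformation.

(a) exp(-P²)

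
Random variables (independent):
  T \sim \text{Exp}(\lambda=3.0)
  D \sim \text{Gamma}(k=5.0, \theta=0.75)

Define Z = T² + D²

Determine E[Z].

E[Z] = E[T²] + E[D²]
E[T²] = Var(T) + E[T]² = 0.11111111 + 0.11111111 = 0.22222222
E[D²] = Var(D) + E[D]² = 2.8125 + 14.0625 = 16.875
E[Z] = 0.22222222 + 16.875 = 17.097222

17.097222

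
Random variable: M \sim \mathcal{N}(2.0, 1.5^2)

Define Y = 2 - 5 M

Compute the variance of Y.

For Y = aM + b: Var(Y) = a² * Var(M)
Var(M) = 1.5^2 = 2.25
Var(Y) = (-5)² * 2.25 = 25 * 2.25 = 56.25

56.25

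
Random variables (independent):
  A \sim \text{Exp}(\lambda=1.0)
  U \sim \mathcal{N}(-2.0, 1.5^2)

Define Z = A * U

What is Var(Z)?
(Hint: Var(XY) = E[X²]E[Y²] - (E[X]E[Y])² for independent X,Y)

Var(XY) = E[X²]E[Y²] - (E[X]E[Y])²
E[A] = 1, Var(A) = 1
E[U] = -2, Var(U) = 2.25
E[A²] = 1 + 1² = 2
E[U²] = 2.25 + (-2)² = 6.25
Var(Z) = 2*6.25 - (1*(-2))²
= 12.5 - 4 = 8.5

8.5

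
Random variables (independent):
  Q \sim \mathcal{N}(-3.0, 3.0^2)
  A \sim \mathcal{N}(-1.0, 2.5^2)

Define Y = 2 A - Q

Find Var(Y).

For independent RVs: Var(aX + bY) = a²Var(X) + b²Var(Y)
Var(Q) = 9
Var(A) = 6.25
Var(Y) = (-1)²*9 + 2²*6.25
= 1*9 + 4*6.25 = 34

34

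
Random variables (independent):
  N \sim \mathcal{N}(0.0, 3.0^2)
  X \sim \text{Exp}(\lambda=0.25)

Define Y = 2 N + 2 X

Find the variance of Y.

For independent RVs: Var(aX + bY) = a²Var(X) + b²Var(Y)
Var(N) = 9
Var(X) = 16
Var(Y) = 2²*9 + 2²*16
= 4*9 + 4*16 = 100

100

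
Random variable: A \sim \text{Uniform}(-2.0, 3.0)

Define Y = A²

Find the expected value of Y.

E[A²] = Var(A) + (E[A])² = 2.0833333 + 0.25 = 2.3333333

2.3333333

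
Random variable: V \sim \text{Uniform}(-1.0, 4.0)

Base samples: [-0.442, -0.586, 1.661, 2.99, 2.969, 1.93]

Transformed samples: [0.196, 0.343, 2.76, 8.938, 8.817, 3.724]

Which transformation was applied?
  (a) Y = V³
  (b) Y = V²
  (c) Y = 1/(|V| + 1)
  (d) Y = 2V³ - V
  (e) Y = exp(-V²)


Checking option (b) Y = V²:
  V = -0.442 -> Y = 0.196 ✓
  V = -0.586 -> Y = 0.343 ✓
  V = 1.661 -> Y = 2.76 ✓
All samples match this transformation.

(b) V²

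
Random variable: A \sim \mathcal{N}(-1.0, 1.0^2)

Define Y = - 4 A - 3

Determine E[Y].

For Y = -4A - 3:
E[Y] = -4 * E[A] - 3
E[A] = -1.0 = -1
E[Y] = -4 * (-1) - 3 = 1

1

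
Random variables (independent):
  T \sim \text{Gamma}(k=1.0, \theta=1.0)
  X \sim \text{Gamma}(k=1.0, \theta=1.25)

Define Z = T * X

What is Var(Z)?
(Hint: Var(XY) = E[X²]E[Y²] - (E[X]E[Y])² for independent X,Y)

Var(XY) = E[X²]E[Y²] - (E[X]E[Y])²
E[T] = 1, Var(T) = 1
E[X] = 1.25, Var(X) = 1.5625
E[T²] = 1 + 1² = 2
E[X²] = 1.5625 + 1.25² = 3.125
Var(Z) = 2*3.125 - (1*1.25)²
= 6.25 - 1.5625 = 4.6875

4.6875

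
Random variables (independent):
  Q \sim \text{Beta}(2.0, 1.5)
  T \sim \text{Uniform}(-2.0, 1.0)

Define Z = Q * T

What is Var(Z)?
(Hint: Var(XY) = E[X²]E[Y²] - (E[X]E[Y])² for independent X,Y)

Var(XY) = E[X²]E[Y²] - (E[X]E[Y])²
E[Q] = 0.57142857, Var(Q) = 0.054421769
E[T] = -0.5, Var(T) = 0.75
E[Q²] = 0.054421769 + 0.57142857² = 0.38095238
E[T²] = 0.75 + (-0.5)² = 1
Var(Z) = 0.38095238*1 - (0.57142857*(-0.5))²
= 0.38095238 - 0.081632653 = 0.29931973

0.29931973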